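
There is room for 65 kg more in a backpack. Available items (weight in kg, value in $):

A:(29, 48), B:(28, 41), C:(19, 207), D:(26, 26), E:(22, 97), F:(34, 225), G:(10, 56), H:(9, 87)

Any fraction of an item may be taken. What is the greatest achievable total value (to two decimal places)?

Greedy by value/weight ratio, highest first.
Ratios (sorted): C 10.89, H 9.67, F 6.62, G 5.60, E 4.41, A 1.66, B 1.46, D 1.00
take C (19 @ 207); take H (9 @ 87); take F (34 @ 225); take 3/10 of G → 16.80. Capacity used 65/65.
Total value = 535.80

535.80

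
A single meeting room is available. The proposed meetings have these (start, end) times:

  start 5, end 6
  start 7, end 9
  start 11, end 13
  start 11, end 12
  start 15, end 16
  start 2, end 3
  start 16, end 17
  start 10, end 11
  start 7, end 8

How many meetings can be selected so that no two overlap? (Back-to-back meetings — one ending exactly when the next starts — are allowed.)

7

By end time: (2,3), (5,6), (7,8), (7,9), (10,11), (11,12), (11,13), (15,16), (16,17).
Pick (2,3); next start ≥ 3 → (5,6); next start ≥ 6 → (7,8); next start ≥ 8 → (10,11); next start ≥ 11 → (11,12); next start ≥ 12 → (15,16); next start ≥ 16 → (16,17).
Selected 7 meetings.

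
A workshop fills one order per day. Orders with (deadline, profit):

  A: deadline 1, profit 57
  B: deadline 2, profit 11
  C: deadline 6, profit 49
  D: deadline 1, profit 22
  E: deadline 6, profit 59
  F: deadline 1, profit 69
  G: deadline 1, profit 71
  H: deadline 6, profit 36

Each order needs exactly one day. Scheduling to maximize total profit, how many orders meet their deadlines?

5

Take jobs in profit order; each goes to the latest open slot no later than its deadline.
Profit order: G=71 F=69 E=59 A=57 C=49 H=36 D=22 B=11
Assign: G→slot 1, F skipped, E→slot 6, A skipped, C→slot 5, H→slot 4, D skipped, B→slot 2.
Slots: [1:G] [2:B] [4:H] [5:C] [6:E]
5 of 8 scheduled.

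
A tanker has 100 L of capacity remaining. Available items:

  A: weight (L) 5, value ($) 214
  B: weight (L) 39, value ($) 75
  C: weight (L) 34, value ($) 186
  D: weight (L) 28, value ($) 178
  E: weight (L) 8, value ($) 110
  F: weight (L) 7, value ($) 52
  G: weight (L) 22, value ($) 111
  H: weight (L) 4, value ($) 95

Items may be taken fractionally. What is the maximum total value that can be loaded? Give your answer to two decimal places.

905.64

Greedy by value/weight ratio, highest first.
Order: A (214/5=42.80) > H (95/4=23.75) > E (110/8=13.75) > F (52/7=7.43) > D (178/28=6.36) > C (186/34=5.47) > G (111/22=5.05) > B (75/39=1.92)
Fill: take A (5 @ 214) → take H (4 @ 95) → take E (8 @ 110) → take F (7 @ 52) → take D (28 @ 178) → take C (34 @ 186) → take 14/22 of G → 70.64; 100/100 used.
Total value = 905.64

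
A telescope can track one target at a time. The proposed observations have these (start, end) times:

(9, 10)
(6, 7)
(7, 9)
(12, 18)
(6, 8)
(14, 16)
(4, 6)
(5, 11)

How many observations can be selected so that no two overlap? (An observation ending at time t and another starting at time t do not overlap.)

By end time: (4,6), (6,7), (6,8), (7,9), (9,10), (5,11), (14,16), (12,18).
Pick (4,6); next start ≥ 6 → (6,7); next start ≥ 7 → (7,9); next start ≥ 9 → (9,10); next start ≥ 10 → (14,16).
Selected 5 observations.

5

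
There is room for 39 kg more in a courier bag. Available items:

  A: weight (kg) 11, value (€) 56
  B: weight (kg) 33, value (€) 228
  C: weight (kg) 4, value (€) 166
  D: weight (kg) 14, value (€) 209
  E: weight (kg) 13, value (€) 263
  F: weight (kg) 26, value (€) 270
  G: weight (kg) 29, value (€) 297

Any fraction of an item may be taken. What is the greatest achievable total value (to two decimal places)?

721.08

Greedy by value/weight ratio, highest first.
Ratios (sorted): C 41.50, E 20.23, D 14.93, F 10.38, G 10.24, B 6.91, A 5.09
take C (4 @ 166); take E (13 @ 263); take D (14 @ 209); take 8/26 of F → 83.08. Capacity used 39/39.
Total value = 721.08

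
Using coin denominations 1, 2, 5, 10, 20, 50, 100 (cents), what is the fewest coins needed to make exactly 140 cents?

140 − 1×100→40 − 2×20→0
Total coins = 1 + 2 = 3

3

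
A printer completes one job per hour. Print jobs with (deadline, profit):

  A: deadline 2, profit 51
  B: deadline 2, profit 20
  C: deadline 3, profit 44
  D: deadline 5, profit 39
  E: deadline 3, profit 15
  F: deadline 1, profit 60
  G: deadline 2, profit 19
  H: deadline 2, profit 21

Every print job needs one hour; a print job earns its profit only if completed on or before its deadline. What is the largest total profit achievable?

194

Profit order: F=60 A=51 C=44 D=39 H=21 B=20 G=19 E=15
Assign: F→slot 1, A→slot 2, C→slot 3, D→slot 5, H skipped, B skipped, G skipped, E skipped.
Slots: [1:F] [2:A] [3:C] [5:D]
Profit = 60 + 51 + 44 + 39 = 194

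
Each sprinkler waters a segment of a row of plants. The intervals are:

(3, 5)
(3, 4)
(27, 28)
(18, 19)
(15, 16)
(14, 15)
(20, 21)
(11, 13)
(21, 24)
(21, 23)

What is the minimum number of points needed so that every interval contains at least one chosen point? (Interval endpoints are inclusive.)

6

Sorted: [3,4] [3,5] [11,13] [14,15] [15,16] [18,19] [20,21] [21,23] [21,24] [27,28]
{[3,4],[3,5]} hit by 4; {[11,13]} hit by 13; {[14,15],[15,16]} hit by 15; {[18,19]} hit by 19; {[20,21],[21,23],[21,24]} hit by 21; {[27,28]} hit by 28.
Points: 4, 13, 15, 19, 21, 28 (6 total).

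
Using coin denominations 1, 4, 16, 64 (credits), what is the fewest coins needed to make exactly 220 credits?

Greedy: take as many of the largest coin as possible, then repeat with the remainder.
220 = 3×64 + 1×16 + 3×4
Total coins = 3 + 1 + 3 = 7

7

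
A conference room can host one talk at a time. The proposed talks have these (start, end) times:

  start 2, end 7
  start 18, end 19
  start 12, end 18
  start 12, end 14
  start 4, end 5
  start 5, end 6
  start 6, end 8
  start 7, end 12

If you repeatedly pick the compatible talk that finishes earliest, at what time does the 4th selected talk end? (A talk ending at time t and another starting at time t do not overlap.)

Sorted by end: (4,5)  (5,6)  (2,7)  (6,8)  (7,12)  (12,14)  (12,18)  (18,19)
take (4,5); take (5,6); skip (2,7); take (6,8); take (12,14); take (18,19).
Selected: (4,5) (5,6) (6,8) (12,14) (18,19)

14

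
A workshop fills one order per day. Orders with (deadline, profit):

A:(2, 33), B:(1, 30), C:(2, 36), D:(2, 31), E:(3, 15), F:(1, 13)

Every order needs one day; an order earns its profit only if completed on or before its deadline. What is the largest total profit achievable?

Take jobs in profit order; each goes to the latest open slot no later than its deadline.
By profit: C(d2,36), A(d2,33), D(d2,31), B(d1,30), E(d3,15), F(d1,13)
C→slot 2; A→slot 1; D skipped; B skipped; E→slot 3; F skipped.
Profit = 33 + 36 + 15 = 84

84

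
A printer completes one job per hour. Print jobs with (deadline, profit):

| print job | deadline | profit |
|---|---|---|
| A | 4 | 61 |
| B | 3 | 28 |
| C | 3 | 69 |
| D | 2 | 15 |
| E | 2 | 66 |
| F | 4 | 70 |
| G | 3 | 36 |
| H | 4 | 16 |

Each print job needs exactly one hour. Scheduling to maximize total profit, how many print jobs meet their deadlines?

By profit: F(d4,70), C(d3,69), E(d2,66), A(d4,61), G(d3,36), B(d3,28), H(d4,16), D(d2,15)
F→slot 4; C→slot 3; E→slot 2; A→slot 1; G skipped; B skipped; H skipped; D skipped.
4 of 8 scheduled.

4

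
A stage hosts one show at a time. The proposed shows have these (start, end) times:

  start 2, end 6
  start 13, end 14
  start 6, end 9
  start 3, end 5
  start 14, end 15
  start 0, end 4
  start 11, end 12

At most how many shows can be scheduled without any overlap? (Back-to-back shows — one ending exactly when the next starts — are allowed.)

Order by finish time; keep every interval that doesn't clash with the previous kept one.
By end time: (0,4), (3,5), (2,6), (6,9), (11,12), (13,14), (14,15).
Pick (0,4); next start ≥ 4 → (6,9); next start ≥ 9 → (11,12); next start ≥ 12 → (13,14); next start ≥ 14 → (14,15).
Selected 5 shows.

5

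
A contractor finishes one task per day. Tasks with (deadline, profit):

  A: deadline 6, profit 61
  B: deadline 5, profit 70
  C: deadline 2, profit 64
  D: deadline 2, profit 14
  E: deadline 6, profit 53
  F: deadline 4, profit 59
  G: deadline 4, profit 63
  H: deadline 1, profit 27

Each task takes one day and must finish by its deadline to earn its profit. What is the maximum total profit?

By profit: B(d5,70), C(d2,64), G(d4,63), A(d6,61), F(d4,59), E(d6,53), H(d1,27), D(d2,14)
B→slot 5; C→slot 2; G→slot 4; A→slot 6; F→slot 3; E→slot 1; H skipped; D skipped.
Profit = 53 + 64 + 59 + 63 + 70 + 61 = 370

370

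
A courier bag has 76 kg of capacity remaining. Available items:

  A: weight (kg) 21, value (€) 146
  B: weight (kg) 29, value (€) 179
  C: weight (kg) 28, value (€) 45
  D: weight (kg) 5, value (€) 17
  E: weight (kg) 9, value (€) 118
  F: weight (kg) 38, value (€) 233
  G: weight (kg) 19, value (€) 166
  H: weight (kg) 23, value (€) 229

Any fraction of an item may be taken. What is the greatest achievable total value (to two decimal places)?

683.69

Greedy by value/weight ratio, highest first.
Ratios (sorted): E 13.11, H 9.96, G 8.74, A 6.95, B 6.17, F 6.13, D 3.40, C 1.61
take E (9 @ 118); take H (23 @ 229); take G (19 @ 166); take A (21 @ 146); take 4/29 of B → 24.69. Capacity used 76/76.
Total value = 683.69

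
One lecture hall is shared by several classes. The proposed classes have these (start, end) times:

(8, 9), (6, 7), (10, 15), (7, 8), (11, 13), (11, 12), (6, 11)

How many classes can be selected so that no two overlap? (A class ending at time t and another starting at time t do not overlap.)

By end time: (6,7), (7,8), (8,9), (6,11), (11,12), (11,13), (10,15).
Pick (6,7); next start ≥ 7 → (7,8); next start ≥ 8 → (8,9); next start ≥ 9 → (11,12).
Selected 4 classes.

4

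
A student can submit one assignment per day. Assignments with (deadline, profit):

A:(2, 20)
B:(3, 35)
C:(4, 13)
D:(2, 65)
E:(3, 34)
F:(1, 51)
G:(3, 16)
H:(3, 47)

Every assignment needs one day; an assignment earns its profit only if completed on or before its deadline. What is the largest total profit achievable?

176

Take jobs in profit order; each goes to the latest open slot no later than its deadline.
Profit order: D=65 F=51 H=47 B=35 E=34 A=20 G=16 C=13
Assign: D→slot 2, F→slot 1, H→slot 3, B skipped, E skipped, A skipped, G skipped, C→slot 4.
Slots: [1:F] [2:D] [3:H] [4:C]
Profit = 51 + 65 + 47 + 13 = 176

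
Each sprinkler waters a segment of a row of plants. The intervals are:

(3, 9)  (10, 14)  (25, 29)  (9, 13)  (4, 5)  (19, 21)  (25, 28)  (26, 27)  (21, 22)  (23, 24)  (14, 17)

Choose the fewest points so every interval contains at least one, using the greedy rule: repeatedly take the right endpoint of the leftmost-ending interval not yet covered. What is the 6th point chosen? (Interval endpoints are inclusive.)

Sorted: [4,5] [3,9] [9,13] [10,14] [14,17] [19,21] [21,22] [23,24] [26,27] [25,28] [25,29]
{[4,5],[3,9]} hit by 5; {[9,13],[10,14]} hit by 13; {[14,17]} hit by 17; {[19,21],[21,22]} hit by 21; {[23,24]} hit by 24; {[26,27],[25,28],[25,29]} hit by 27.
Points: 5, 13, 17, 21, 24, 27 (6 total).

27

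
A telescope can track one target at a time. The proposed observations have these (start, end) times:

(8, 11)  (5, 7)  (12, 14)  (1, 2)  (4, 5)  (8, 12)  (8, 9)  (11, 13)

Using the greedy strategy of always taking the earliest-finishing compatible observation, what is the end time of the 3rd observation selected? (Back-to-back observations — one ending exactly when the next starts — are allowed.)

7

By end time: (1,2), (4,5), (5,7), (8,9), (8,11), (8,12), (11,13), (12,14).
Pick (1,2); next start ≥ 2 → (4,5); next start ≥ 5 → (5,7); next start ≥ 7 → (8,9); next start ≥ 9 → (11,13).
Selected: (1,2) (4,5) (5,7) (8,9) (11,13)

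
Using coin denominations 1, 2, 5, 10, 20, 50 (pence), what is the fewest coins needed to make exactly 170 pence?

4

170 = 3×50 + 1×20
Total coins = 3 + 1 = 4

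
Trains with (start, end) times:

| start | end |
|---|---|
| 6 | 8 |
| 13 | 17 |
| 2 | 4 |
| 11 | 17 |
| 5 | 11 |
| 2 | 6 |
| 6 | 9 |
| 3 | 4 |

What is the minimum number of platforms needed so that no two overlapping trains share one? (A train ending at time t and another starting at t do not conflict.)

The answer is the maximum number of intervals overlapping at any instant.
starts: [2, 2, 3, 5, 6, 6, 11, 13]
ends:   [4, 4, 6, 8, 9, 11, 17, 17]
s2→1 s2→2 s3→3  — peak 3.

3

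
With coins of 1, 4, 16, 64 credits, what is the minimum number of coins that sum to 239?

Greedy: take as many of the largest coin as possible, then repeat with the remainder.
239 = 3×64 + 2×16 + 3×4 + 3×1
Total coins = 3 + 2 + 3 + 3 = 11

11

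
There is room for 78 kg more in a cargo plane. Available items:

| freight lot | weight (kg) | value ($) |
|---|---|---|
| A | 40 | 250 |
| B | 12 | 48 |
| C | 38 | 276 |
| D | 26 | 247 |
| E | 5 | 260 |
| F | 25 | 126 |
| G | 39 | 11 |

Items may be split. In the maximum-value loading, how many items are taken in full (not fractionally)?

3

Sort by value per unit weight and fill in that order.
Order: E (260/5=52.00) > D (247/26=9.50) > C (276/38=7.26) > A (250/40=6.25) > F (126/25=5.04) > B (48/12=4.00) > G (11/39=0.28)
Fill: take E (5 @ 260) → take D (26 @ 247) → take C (38 @ 276) → take 9/40 of A → 56.25; 78/78 used.
3 item(s) taken whole; one partial (take 9/40 of A).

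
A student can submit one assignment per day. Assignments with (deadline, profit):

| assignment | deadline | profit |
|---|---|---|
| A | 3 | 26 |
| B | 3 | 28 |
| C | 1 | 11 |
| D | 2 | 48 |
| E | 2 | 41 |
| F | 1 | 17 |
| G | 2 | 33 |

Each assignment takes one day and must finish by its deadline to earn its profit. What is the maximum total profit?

Take jobs in profit order; each goes to the latest open slot no later than its deadline.
Profit order: D=48 E=41 G=33 B=28 A=26 F=17 C=11
Assign: D→slot 2, E→slot 1, G skipped, B→slot 3, A skipped, F skipped, C skipped.
Slots: [1:E] [2:D] [3:B]
Profit = 41 + 48 + 28 = 117

117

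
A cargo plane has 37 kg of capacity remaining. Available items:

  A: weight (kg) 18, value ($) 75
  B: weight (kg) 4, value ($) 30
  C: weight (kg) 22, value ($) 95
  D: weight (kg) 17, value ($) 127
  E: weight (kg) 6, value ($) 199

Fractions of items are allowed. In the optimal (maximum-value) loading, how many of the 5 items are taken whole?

3

Sort by value per unit weight and fill in that order.
Order: E (199/6=33.17) > B (30/4=7.50) > D (127/17=7.47) > C (95/22=4.32) > A (75/18=4.17)
Fill: take E (6 @ 199) → take B (4 @ 30) → take D (17 @ 127) → take 10/22 of C → 43.18; 37/37 used.
3 item(s) taken whole; one partial (take 10/22 of C).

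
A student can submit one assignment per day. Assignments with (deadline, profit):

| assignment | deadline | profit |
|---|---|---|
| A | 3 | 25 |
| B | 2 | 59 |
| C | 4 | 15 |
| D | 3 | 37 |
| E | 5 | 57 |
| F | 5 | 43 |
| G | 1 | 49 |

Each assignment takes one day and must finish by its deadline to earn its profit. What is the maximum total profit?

Sort by profit descending; place each in the latest free slot ≤ its deadline.
By profit: B(d2,59), E(d5,57), G(d1,49), F(d5,43), D(d3,37), A(d3,25), C(d4,15)
B→slot 2; E→slot 5; G→slot 1; F→slot 4; D→slot 3; A skipped; C skipped.
Profit = 49 + 59 + 37 + 43 + 57 = 245

245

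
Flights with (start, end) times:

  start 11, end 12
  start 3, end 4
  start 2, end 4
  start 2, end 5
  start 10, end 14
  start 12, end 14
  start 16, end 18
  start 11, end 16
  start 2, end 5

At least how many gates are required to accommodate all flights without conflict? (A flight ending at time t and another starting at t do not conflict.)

4

Count concurrent intervals with a sweep; the peak is the room count.
starts: [2, 2, 2, 3, 10, 11, 11, 12, 16]
ends:   [4, 4, 5, 5, 12, 14, 14, 16, 18]
s2→1 s2→2 s2→3 s3→4  — peak 4.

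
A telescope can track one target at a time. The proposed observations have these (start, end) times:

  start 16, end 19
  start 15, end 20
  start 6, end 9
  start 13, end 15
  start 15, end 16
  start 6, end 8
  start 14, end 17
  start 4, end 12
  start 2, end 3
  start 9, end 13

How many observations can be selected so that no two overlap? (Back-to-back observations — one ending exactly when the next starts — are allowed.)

Sort by end time and greedily take each interval whose start is ≥ the last chosen end.
By end time: (2,3), (6,8), (6,9), (4,12), (9,13), (13,15), (15,16), (14,17), (16,19), (15,20).
Pick (2,3); next start ≥ 3 → (6,8); next start ≥ 8 → (9,13); next start ≥ 13 → (13,15); next start ≥ 15 → (15,16); next start ≥ 16 → (16,19).
Selected 6 observations.

6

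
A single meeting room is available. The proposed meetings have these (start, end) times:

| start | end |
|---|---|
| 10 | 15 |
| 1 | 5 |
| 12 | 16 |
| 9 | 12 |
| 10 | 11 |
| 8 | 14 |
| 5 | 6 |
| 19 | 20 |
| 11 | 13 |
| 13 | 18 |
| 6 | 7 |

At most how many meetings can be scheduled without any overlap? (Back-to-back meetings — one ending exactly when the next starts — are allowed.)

7

Order by finish time; keep every interval that doesn't clash with the previous kept one.
By end time: (1,5), (5,6), (6,7), (10,11), (9,12), (11,13), (8,14), (10,15), (12,16), (13,18), (19,20).
Pick (1,5); next start ≥ 5 → (5,6); next start ≥ 6 → (6,7); next start ≥ 7 → (10,11); next start ≥ 11 → (11,13); next start ≥ 13 → (13,18); next start ≥ 18 → (19,20).
Selected 7 meetings.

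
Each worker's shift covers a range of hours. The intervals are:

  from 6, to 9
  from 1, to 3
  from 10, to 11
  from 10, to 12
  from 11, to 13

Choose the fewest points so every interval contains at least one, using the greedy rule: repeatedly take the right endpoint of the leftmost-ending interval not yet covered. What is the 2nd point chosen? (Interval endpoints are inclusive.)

9

Process intervals by earliest right end; each time one isn't hit yet, stab at its right endpoint.
By right end: [1,3]  [6,9]  [10,11]  [10,12]  [11,13]
[1,3] uncovered → point at 3; [6,9] uncovered → point at 9; [10,11] uncovered → point at 11.
Points: 3, 9, 11 (3 total).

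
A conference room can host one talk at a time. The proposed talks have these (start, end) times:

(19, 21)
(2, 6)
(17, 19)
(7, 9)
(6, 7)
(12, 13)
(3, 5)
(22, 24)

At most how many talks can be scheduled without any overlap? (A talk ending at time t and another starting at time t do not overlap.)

Sorted by end: (3,5)  (2,6)  (6,7)  (7,9)  (12,13)  (17,19)  (19,21)  (22,24)
take (3,5); take (6,7); take (7,9); take (12,13); take (17,19); take (19,21); take (22,24).
Selected 7 talks.

7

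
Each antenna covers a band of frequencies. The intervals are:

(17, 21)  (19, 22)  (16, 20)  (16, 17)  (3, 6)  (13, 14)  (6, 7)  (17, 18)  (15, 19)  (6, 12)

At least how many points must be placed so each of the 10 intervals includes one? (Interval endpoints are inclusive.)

4

Sort by right endpoint; whenever an interval is uncovered, place a point at its right end.
By right end: [3,6]  [6,7]  [6,12]  [13,14]  [16,17]  [17,18]  [15,19]  [16,20]  [17,21]  [19,22]
[3,6] uncovered → point at 6; [13,14] uncovered → point at 14; [16,17] uncovered → point at 17; [19,22] uncovered → point at 22.
Points: 6, 14, 17, 22 (4 total).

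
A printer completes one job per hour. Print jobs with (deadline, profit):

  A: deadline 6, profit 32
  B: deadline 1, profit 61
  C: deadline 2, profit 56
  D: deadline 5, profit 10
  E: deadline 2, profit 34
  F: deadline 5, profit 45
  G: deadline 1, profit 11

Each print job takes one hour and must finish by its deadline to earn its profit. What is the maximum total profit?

204

Sort by profit descending; place each in the latest free slot ≤ its deadline.
Profit order: B=61 C=56 F=45 E=34 A=32 G=11 D=10
Assign: B→slot 1, C→slot 2, F→slot 5, E skipped, A→slot 6, G skipped, D→slot 4.
Slots: [1:B] [2:C] [4:D] [5:F] [6:A]
Profit = 61 + 56 + 10 + 45 + 32 = 204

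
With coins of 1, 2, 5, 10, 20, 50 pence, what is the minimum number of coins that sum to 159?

6

159 − 3×50→9 − 1×5→4 − 2×2→0
Total coins = 3 + 1 + 2 = 6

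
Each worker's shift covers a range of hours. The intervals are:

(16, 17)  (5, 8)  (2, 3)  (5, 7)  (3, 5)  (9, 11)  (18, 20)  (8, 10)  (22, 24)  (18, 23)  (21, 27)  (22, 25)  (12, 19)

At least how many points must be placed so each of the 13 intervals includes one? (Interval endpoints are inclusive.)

6

Sorted: [2,3] [3,5] [5,7] [5,8] [8,10] [9,11] [16,17] [12,19] [18,20] [18,23] [22,24] [22,25] [21,27]
{[2,3],[3,5]} hit by 3; {[5,7],[5,8]} hit by 7; {[8,10],[9,11]} hit by 10; {[16,17],[12,19]} hit by 17; {[18,20],[18,23]} hit by 20; {[22,24],[22,25],[21,27]} hit by 24.
Points: 3, 7, 10, 17, 20, 24 (6 total).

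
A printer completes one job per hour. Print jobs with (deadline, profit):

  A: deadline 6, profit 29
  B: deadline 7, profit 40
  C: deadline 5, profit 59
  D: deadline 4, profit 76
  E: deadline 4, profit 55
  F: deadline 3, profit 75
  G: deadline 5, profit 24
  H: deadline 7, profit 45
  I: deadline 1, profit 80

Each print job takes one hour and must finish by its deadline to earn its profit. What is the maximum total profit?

430

Sort by profit descending; place each in the latest free slot ≤ its deadline.
By profit: I(d1,80), D(d4,76), F(d3,75), C(d5,59), E(d4,55), H(d7,45), B(d7,40), A(d6,29), G(d5,24)
I→slot 1; D→slot 4; F→slot 3; C→slot 5; E→slot 2; H→slot 7; B→slot 6; A skipped; G skipped.
Profit = 80 + 55 + 75 + 76 + 59 + 40 + 45 = 430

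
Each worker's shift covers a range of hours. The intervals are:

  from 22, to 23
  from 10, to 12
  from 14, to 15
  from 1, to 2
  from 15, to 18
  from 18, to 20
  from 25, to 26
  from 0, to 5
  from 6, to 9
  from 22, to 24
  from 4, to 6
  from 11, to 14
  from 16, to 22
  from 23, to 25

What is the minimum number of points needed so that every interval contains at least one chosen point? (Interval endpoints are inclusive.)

7

Process intervals by earliest right end; each time one isn't hit yet, stab at its right endpoint.
By right end: [1,2]  [0,5]  [4,6]  [6,9]  [10,12]  [11,14]  [14,15]  [15,18]  [18,20]  [16,22]  [22,23]  [22,24]  [23,25]  [25,26]
[1,2] uncovered → point at 2; [4,6] uncovered → point at 6; [10,12] uncovered → point at 12; [14,15] uncovered → point at 15; [18,20] uncovered → point at 20; [22,23] uncovered → point at 23; [25,26] uncovered → point at 26.
Points: 2, 6, 12, 15, 20, 23, 26 (7 total).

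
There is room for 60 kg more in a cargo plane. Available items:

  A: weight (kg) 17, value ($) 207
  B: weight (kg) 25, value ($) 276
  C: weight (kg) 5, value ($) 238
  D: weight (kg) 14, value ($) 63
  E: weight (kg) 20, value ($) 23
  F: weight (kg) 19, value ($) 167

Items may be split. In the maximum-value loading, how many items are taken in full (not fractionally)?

Greedy by value/weight ratio, highest first.
Order: C (238/5=47.60) > A (207/17=12.18) > B (276/25=11.04) > F (167/19=8.79) > D (63/14=4.50) > E (23/20=1.15)
Fill: take C (5 @ 238) → take A (17 @ 207) → take B (25 @ 276) → take 13/19 of F → 114.26; 60/60 used.
3 item(s) taken whole; one partial (take 13/19 of F).

3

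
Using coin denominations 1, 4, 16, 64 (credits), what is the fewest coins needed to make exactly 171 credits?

9

Greedy: take as many of the largest coin as possible, then repeat with the remainder.
171 = 2×64 + 2×16 + 2×4 + 3×1
Total coins = 2 + 2 + 2 + 3 = 9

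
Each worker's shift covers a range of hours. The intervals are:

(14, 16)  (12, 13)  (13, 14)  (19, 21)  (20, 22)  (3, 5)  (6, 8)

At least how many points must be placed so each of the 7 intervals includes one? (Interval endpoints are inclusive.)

Sorted: [3,5] [6,8] [12,13] [13,14] [14,16] [19,21] [20,22]
{[3,5]} hit by 5; {[6,8]} hit by 8; {[12,13],[13,14]} hit by 13; {[14,16]} hit by 16; {[19,21],[20,22]} hit by 21.
Points: 5, 8, 13, 16, 21 (5 total).

5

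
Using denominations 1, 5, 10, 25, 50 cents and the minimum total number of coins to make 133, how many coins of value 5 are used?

1

Use the largest denomination that fits, subtract, and repeat.
133 = 2×50 + 1×25 + 1×5 + 3×1
Count of 5: 1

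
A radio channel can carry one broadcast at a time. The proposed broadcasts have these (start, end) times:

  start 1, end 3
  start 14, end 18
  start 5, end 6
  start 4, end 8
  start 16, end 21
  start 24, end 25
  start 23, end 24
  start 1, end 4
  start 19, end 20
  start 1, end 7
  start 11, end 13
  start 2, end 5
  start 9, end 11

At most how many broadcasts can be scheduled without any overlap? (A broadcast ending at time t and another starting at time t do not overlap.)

8

Sorted by end: (1,3)  (1,4)  (2,5)  (5,6)  (1,7)  (4,8)  (9,11)  (11,13)  (14,18)  (19,20)  (16,21)  (23,24)  (24,25)
take (1,3); take (5,6); skip (1,7); skip (4,8); take (9,11); take (11,13); take (14,18); take (19,20); skip (16,21); take (23,24); take (24,25).
Selected 8 broadcasts.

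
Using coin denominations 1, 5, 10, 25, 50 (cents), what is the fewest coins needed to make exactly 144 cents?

9

Greedy: take as many of the largest coin as possible, then repeat with the remainder.
144 − 2×50→44 − 1×25→19 − 1×10→9 − 1×5→4 − 4×1→0
Total coins = 2 + 1 + 1 + 1 + 4 = 9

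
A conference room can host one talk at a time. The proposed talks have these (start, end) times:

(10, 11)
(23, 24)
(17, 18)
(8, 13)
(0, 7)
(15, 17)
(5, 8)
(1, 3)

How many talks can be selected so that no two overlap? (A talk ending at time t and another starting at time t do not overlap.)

6

By end time: (1,3), (0,7), (5,8), (10,11), (8,13), (15,17), (17,18), (23,24).
Pick (1,3); next start ≥ 3 → (5,8); next start ≥ 8 → (10,11); next start ≥ 11 → (15,17); next start ≥ 17 → (17,18); next start ≥ 18 → (23,24).
Selected 6 talks.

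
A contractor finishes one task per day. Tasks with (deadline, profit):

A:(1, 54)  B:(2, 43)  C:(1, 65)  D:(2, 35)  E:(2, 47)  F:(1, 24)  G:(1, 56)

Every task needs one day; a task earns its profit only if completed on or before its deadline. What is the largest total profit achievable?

Take jobs in profit order; each goes to the latest open slot no later than its deadline.
By profit: C(d1,65), G(d1,56), A(d1,54), E(d2,47), B(d2,43), D(d2,35), F(d1,24)
C→slot 1; G skipped; A skipped; E→slot 2; B skipped; D skipped; F skipped.
Profit = 65 + 47 = 112

112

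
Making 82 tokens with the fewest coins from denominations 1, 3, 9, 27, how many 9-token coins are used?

82 − 3×27→1 − 1×1→0
Count of 9: 0

0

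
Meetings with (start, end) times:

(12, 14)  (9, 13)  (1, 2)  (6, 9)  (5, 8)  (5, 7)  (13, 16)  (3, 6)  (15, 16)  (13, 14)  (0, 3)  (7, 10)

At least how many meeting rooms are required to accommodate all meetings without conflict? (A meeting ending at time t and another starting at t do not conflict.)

Count concurrent intervals with a sweep; the peak is the room count.
Events (time:±→running): 0:+→1 1:+→2 2:-→1 3:-→0 3:+→1 5:+→2 5:+→3 … peak 3.

3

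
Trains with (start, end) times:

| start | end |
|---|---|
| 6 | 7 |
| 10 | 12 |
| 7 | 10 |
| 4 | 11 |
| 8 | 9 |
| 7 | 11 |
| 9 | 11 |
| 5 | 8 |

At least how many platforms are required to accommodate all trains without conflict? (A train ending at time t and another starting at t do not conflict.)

4

Count concurrent intervals with a sweep; the peak is the room count.
Events (time:±→running): 4:+→1 5:+→2 6:+→3 7:-→2 7:+→3 7:+→4 … peak 4.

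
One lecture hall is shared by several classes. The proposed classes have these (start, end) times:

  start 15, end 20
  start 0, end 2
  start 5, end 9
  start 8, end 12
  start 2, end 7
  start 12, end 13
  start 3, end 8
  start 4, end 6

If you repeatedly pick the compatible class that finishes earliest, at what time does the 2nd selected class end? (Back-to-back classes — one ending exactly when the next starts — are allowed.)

6

Order by finish time; keep every interval that doesn't clash with the previous kept one.
By end time: (0,2), (4,6), (2,7), (3,8), (5,9), (8,12), (12,13), (15,20).
Pick (0,2); next start ≥ 2 → (4,6); next start ≥ 6 → (8,12); next start ≥ 12 → (12,13); next start ≥ 13 → (15,20).
Selected: (0,2) (4,6) (8,12) (12,13) (15,20)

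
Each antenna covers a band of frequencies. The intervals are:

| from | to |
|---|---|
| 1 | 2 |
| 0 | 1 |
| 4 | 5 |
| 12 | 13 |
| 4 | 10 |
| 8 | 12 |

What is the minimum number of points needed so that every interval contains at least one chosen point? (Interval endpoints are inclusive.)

3

Process intervals by earliest right end; each time one isn't hit yet, stab at its right endpoint.
Sorted: [0,1] [1,2] [4,5] [4,10] [8,12] [12,13]
{[0,1],[1,2]} hit by 1; {[4,5],[4,10]} hit by 5; {[8,12],[12,13]} hit by 12.
Points: 1, 5, 12 (3 total).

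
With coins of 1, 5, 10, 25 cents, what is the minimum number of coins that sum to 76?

76 − 3×25→1 − 1×1→0
Total coins = 3 + 1 = 4

4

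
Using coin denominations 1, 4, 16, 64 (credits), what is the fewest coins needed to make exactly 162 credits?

6

162 − 2×64→34 − 2×16→2 − 2×1→0
Total coins = 2 + 2 + 2 = 6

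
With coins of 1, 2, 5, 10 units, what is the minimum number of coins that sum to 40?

4

Greedy: take as many of the largest coin as possible, then repeat with the remainder.
40 − 4×10→0
Total coins = 4 = 4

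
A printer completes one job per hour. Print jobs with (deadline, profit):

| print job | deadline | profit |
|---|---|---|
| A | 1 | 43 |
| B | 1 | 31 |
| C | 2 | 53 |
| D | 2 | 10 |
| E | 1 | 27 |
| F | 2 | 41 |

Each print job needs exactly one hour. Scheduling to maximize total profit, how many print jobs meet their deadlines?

2

By profit: C(d2,53), A(d1,43), F(d2,41), B(d1,31), E(d1,27), D(d2,10)
C→slot 2; A→slot 1; F skipped; B skipped; E skipped; D skipped.
2 of 6 scheduled.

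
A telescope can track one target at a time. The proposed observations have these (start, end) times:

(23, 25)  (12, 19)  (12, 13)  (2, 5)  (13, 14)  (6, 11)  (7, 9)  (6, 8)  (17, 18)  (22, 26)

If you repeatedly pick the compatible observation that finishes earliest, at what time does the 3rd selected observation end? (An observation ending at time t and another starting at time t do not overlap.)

13

Sorted by end: (2,5)  (6,8)  (7,9)  (6,11)  (12,13)  (13,14)  (17,18)  (12,19)  (23,25)  (22,26)
take (2,5); take (6,8); skip (7,9); take (12,13); take (13,14); take (17,18); take (23,25).
Selected: (2,5) (6,8) (12,13) (13,14) (17,18) (23,25)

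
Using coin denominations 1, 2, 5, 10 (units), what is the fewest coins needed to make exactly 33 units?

5

Greedy: take as many of the largest coin as possible, then repeat with the remainder.
33 = 3×10 + 1×2 + 1×1
Total coins = 3 + 1 + 1 = 5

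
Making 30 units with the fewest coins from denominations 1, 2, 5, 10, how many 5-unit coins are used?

Use the largest denomination that fits, subtract, and repeat.
30 − 3×10→0
Count of 5: 0

0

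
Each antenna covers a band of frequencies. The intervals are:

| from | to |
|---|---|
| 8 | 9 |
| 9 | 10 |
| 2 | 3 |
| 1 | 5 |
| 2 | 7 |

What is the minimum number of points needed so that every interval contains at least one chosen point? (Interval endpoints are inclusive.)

Process intervals by earliest right end; each time one isn't hit yet, stab at its right endpoint.
By right end: [2,3]  [1,5]  [2,7]  [8,9]  [9,10]
[2,3] uncovered → point at 3; [8,9] uncovered → point at 9.
Points: 3, 9 (2 total).

2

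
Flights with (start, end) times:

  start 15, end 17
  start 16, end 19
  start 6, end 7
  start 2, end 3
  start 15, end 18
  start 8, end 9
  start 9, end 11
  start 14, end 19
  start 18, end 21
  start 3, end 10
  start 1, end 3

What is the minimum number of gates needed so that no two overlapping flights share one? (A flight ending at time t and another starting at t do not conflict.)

Count concurrent intervals with a sweep; the peak is the room count.
Events (time:±→running): 1:+→1 2:+→2 3:-→1 3:-→0 3:+→1 6:+→2 7:-→1 8:+→2 9:-→1 9:+→2 10:-→1 11:-→0 14:+→1 15:+→2 15:+→3 16:+→4 … peak 4.

4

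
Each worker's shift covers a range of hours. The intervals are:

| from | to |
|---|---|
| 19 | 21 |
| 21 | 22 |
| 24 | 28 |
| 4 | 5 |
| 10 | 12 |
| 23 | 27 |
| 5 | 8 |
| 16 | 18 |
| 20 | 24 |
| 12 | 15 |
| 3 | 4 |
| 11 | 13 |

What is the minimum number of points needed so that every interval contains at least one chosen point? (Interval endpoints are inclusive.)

6

Sorted: [3,4] [4,5] [5,8] [10,12] [11,13] [12,15] [16,18] [19,21] [21,22] [20,24] [23,27] [24,28]
{[3,4],[4,5]} hit by 4; {[5,8]} hit by 8; {[10,12],[11,13],[12,15]} hit by 12; {[16,18]} hit by 18; {[19,21],[21,22],[20,24]} hit by 21; {[23,27],[24,28]} hit by 27.
Points: 4, 8, 12, 18, 21, 27 (6 total).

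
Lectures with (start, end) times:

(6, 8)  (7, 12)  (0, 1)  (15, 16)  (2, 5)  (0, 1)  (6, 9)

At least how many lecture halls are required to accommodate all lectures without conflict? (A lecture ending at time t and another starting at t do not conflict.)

3

starts: [0, 0, 2, 6, 6, 7, 15]
ends:   [1, 1, 5, 8, 9, 12, 16]
s0→1 s0→2 e1→1 e1→0 s2→1 e5→0 s6→1 s6→2 s7→3  — peak 3.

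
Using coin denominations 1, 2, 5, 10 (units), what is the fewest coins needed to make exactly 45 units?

5

45 = 4×10 + 1×5
Total coins = 4 + 1 = 5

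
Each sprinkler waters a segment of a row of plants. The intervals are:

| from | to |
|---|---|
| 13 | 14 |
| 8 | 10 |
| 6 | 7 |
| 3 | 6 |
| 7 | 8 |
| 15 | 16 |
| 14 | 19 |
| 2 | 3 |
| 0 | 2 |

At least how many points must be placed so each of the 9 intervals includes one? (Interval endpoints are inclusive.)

5

By right end: [0,2]  [2,3]  [3,6]  [6,7]  [7,8]  [8,10]  [13,14]  [15,16]  [14,19]
[0,2] uncovered → point at 2; [3,6] uncovered → point at 6; [7,8] uncovered → point at 8; [13,14] uncovered → point at 14; [15,16] uncovered → point at 16.
Points: 2, 6, 8, 14, 16 (5 total).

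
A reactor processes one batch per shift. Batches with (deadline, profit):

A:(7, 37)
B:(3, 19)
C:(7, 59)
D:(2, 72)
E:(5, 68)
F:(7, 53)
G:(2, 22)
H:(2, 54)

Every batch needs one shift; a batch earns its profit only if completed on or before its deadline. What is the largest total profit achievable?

By profit: D(d2,72), E(d5,68), C(d7,59), H(d2,54), F(d7,53), A(d7,37), G(d2,22), B(d3,19)
D→slot 2; E→slot 5; C→slot 7; H→slot 1; F→slot 6; A→slot 4; G skipped; B→slot 3.
Profit = 54 + 72 + 19 + 37 + 68 + 53 + 59 = 362

362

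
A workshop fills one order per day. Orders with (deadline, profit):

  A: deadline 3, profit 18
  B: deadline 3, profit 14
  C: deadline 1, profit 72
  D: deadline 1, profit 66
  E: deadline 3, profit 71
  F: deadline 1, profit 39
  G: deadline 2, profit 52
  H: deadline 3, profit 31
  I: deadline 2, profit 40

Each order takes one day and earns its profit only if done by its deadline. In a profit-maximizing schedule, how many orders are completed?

3

Profit order: C=72 E=71 D=66 G=52 I=40 F=39 H=31 A=18 B=14
Assign: C→slot 1, E→slot 3, D skipped, G→slot 2, I skipped, F skipped, H skipped, A skipped, B skipped.
Slots: [1:C] [2:G] [3:E]
3 of 9 scheduled.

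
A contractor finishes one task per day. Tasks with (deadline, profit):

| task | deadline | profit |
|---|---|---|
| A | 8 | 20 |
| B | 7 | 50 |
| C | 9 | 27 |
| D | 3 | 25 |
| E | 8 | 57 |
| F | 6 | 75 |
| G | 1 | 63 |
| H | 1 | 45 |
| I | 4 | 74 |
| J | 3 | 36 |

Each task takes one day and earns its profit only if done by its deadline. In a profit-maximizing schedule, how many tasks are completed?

9

Profit order: F=75 I=74 G=63 E=57 B=50 H=45 J=36 C=27 D=25 A=20
Assign: F→slot 6, I→slot 4, G→slot 1, E→slot 8, B→slot 7, H skipped, J→slot 3, C→slot 9, D→slot 2, A→slot 5.
Slots: [1:G] [2:D] [3:J] [4:I] [5:A] [6:F] [7:B] [8:E] [9:C]
9 of 10 scheduled.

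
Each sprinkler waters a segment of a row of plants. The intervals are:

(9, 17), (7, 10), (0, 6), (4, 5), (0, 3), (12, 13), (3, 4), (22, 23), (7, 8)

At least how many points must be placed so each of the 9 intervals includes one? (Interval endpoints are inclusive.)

By right end: [0,3]  [3,4]  [4,5]  [0,6]  [7,8]  [7,10]  [12,13]  [9,17]  [22,23]
[0,3] uncovered → point at 3; [4,5] uncovered → point at 5; [7,8] uncovered → point at 8; [12,13] uncovered → point at 13; [22,23] uncovered → point at 23.
Points: 3, 5, 8, 13, 23 (5 total).

5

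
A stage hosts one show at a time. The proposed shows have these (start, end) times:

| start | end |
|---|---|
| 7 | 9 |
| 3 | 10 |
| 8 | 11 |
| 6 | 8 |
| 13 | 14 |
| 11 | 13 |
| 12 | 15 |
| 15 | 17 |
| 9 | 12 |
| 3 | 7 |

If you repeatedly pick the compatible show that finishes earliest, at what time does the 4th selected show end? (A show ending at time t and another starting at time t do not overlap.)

Sort by end time and greedily take each interval whose start is ≥ the last chosen end.
Sorted by end: (3,7)  (6,8)  (7,9)  (3,10)  (8,11)  (9,12)  (11,13)  (13,14)  (12,15)  (15,17)
take (3,7); skip (6,8); take (7,9); skip (8,11); take (9,12); take (13,14); take (15,17).
Selected: (3,7) (7,9) (9,12) (13,14) (15,17)

14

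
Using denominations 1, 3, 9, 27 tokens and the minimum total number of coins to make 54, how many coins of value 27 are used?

Use the largest denomination that fits, subtract, and repeat.
54 − 2×27→0
Count of 27: 2

2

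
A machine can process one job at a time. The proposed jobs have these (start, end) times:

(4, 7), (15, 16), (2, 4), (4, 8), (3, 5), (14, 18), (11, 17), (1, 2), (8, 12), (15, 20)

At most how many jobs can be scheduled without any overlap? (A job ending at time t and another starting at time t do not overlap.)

Sorted by end: (1,2)  (2,4)  (3,5)  (4,7)  (4,8)  (8,12)  (15,16)  (11,17)  (14,18)  (15,20)
take (1,2); take (2,4); take (4,7); skip (4,8); take (8,12); take (15,16).
Selected 5 jobs.

5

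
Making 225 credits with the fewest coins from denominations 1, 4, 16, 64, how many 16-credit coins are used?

2

225 = 3×64 + 2×16 + 1×1
Count of 16: 2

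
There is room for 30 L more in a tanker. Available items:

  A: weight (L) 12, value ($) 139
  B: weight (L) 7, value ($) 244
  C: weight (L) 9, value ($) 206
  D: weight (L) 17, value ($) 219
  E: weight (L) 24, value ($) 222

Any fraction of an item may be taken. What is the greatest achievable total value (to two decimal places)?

630.35

Sort by value per unit weight and fill in that order.
Ratios (sorted): B 34.86, C 22.89, D 12.88, A 11.58, E 9.25
take B (7 @ 244); take C (9 @ 206); take 14/17 of D → 180.35. Capacity used 30/30.
Total value = 630.35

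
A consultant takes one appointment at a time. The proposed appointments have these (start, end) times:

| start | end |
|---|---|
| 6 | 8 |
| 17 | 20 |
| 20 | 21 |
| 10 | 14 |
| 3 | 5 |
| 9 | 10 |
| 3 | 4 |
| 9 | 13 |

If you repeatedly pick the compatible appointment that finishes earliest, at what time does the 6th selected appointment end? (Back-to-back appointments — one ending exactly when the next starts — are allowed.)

By end time: (3,4), (3,5), (6,8), (9,10), (9,13), (10,14), (17,20), (20,21).
Pick (3,4); next start ≥ 4 → (6,8); next start ≥ 8 → (9,10); next start ≥ 10 → (10,14); next start ≥ 14 → (17,20); next start ≥ 20 → (20,21).
Selected: (3,4) (6,8) (9,10) (10,14) (17,20) (20,21)

21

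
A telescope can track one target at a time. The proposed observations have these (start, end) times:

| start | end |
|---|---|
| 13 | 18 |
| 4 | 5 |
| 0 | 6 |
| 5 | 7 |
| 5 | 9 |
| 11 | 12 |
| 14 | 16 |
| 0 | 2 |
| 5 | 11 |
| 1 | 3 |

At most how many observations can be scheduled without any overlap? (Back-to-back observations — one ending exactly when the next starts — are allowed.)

5

By end time: (0,2), (1,3), (4,5), (0,6), (5,7), (5,9), (5,11), (11,12), (14,16), (13,18).
Pick (0,2); next start ≥ 2 → (4,5); next start ≥ 5 → (5,7); next start ≥ 7 → (11,12); next start ≥ 12 → (14,16).
Selected 5 observations.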